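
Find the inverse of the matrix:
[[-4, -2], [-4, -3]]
[[-3/4, 1/2], [1, -1]]

For [[a,b],[c,d]], inverse = (1/det)·[[d,-b],[-c,a]]
det = -4·-3 - -2·-4 = 4
Inverse = (1/4)·[[-3, 2], [4, -4]]
        = [[-3/4, 1/2], [1, -1]]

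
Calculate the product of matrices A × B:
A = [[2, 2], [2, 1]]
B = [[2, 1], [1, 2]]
[[6, 6], [5, 4]]

Matrix multiplication:
C[0][0] = 2×2 + 2×1 = 6
C[0][1] = 2×1 + 2×2 = 6
C[1][0] = 2×2 + 1×1 = 5
C[1][1] = 2×1 + 1×2 = 4
Result: [[6, 6], [5, 4]]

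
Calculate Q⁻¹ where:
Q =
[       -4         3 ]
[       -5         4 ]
det(Q) = -1
Q⁻¹ =
[       -4         3 ]
[       -5         4 ]

For a 2×2 matrix Q = [[a, b], [c, d]] with det(Q) ≠ 0, Q⁻¹ = (1/det(Q)) * [[d, -b], [-c, a]].
det(Q) = (-4)*(4) - (3)*(-5) = -16 + 15 = -1.
Q⁻¹ = (1/-1) * [[4, -3], [5, -4]].
Dividing each entry by -1 and reducing:
Q⁻¹ =
[       -4         3 ]
[       -5         4 ]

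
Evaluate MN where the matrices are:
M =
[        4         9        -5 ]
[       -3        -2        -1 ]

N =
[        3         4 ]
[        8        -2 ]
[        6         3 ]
MN =
[       54       -17 ]
[      -31       -11 ]

Matrix multiplication: (MN)[i][j] = sum over k of M[i][k] * N[k][j].
  (MN)[0][0] = (4)*(3) + (9)*(8) + (-5)*(6) = 54
  (MN)[0][1] = (4)*(4) + (9)*(-2) + (-5)*(3) = -17
  (MN)[1][0] = (-3)*(3) + (-2)*(8) + (-1)*(6) = -31
  (MN)[1][1] = (-3)*(4) + (-2)*(-2) + (-1)*(3) = -11
MN =
[       54       -17 ]
[      -31       -11 ]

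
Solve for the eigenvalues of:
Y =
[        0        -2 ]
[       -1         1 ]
λ = -1, 2

Solve det(Y - λI) = 0. For a 2×2 matrix the characteristic equation is λ² - (trace)λ + det = 0.
trace(Y) = a + d = 0 + 1 = 1.
det(Y) = a*d - b*c = (0)*(1) - (-2)*(-1) = 0 - 2 = -2.
Characteristic equation: λ² - (1)λ + (-2) = 0.
Discriminant = (1)² - 4*(-2) = 1 + 8 = 9.
λ = (1 ± √9) / 2 = (1 ± 3) / 2 = -1, 2.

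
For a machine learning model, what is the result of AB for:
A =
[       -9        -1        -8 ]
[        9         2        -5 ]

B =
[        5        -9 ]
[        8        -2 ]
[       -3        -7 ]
AB =
[      -29       139 ]
[       76       -50 ]

Matrix multiplication: (AB)[i][j] = sum over k of A[i][k] * B[k][j].
  (AB)[0][0] = (-9)*(5) + (-1)*(8) + (-8)*(-3) = -29
  (AB)[0][1] = (-9)*(-9) + (-1)*(-2) + (-8)*(-7) = 139
  (AB)[1][0] = (9)*(5) + (2)*(8) + (-5)*(-3) = 76
  (AB)[1][1] = (9)*(-9) + (2)*(-2) + (-5)*(-7) = -50
AB =
[      -29       139 ]
[       76       -50 ]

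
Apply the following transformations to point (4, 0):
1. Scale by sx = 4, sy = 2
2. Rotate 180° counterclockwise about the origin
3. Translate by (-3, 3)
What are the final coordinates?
(-19, 3)

Step 1: Scale → (16, 0)
Step 2: Rotate 180° → (-16, 0)
Step 3: Translate → (-19, 3)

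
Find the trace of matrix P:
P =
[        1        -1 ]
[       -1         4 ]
tr(P) = 1 + 4 = 5

The trace of a square matrix is the sum of its diagonal entries.
Diagonal entries of P: P[0][0] = 1, P[1][1] = 4.
tr(P) = 1 + 4 = 5.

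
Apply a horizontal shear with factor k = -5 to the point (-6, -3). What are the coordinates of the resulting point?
(9, -3)

Shear matrix for horizontal shear with factor k = -5:
[[1, -5], [0, 1]]
Result: (-6, -3) → (9, -3)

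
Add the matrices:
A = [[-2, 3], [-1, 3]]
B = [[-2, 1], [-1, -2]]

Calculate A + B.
[[-4, 4], [-2, 1]]

Add corresponding elements:
(-2)+(-2)=-4
(3)+(1)=4
(-1)+(-1)=-2
(3)+(-2)=1
A + B = [[-4, 4], [-2, 1]]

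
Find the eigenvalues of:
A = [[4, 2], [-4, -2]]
λ = 0, 2

Solve det(A - λI) = 0. For a 2×2 matrix this is λ² - (trace)λ + det = 0.
trace(A) = 4 - 2 = 2.
det(A) = (4)*(-2) - (2)*(-4) = -8 + 8 = 0.
Characteristic equation: λ² - (2)λ + (0) = 0.
Discriminant: (2)² - 4*(0) = 4 - 0 = 4.
Roots: λ = (2 ± √4) / 2 = 0, 2.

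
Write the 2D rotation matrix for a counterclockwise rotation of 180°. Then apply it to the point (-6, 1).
R = [[-1, 0], [0, -1]]; R·(-6, 1) = (6, -1)

Rotation matrix formula: R(θ) = [[cos θ, -sin θ], [sin θ, cos θ]]
For θ = 180°:
cos(180°) = -1
sin(180°) = 0
R = [[-1, 0], [0, -1]]
Apply to (-6, 1): [-1·-6 + (0)·1, 0·-6 + -1·1] = (6, -1)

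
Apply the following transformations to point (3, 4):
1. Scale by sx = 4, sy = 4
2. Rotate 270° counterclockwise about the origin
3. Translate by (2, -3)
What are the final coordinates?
(18, -15)

Step 1: Scale → (12, 16)
Step 2: Rotate 270° → (16, -12)
Step 3: Translate → (18, -15)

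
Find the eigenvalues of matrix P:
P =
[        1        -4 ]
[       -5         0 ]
λ = -4, 5

Solve det(P - λI) = 0. For a 2×2 matrix the characteristic equation is λ² - (trace)λ + det = 0.
trace(P) = a + d = 1 + 0 = 1.
det(P) = a*d - b*c = (1)*(0) - (-4)*(-5) = 0 - 20 = -20.
Characteristic equation: λ² - (1)λ + (-20) = 0.
Discriminant = (1)² - 4*(-20) = 1 + 80 = 81.
λ = (1 ± √81) / 2 = (1 ± 9) / 2 = -4, 5.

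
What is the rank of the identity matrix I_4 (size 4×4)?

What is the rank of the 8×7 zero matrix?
rank(I_4) = 4, rank(0) = 0

The identity I_4 has 4 columns that are the standard basis vectors e_1, …, e_4. These are linearly independent, so all 4 columns are pivots and rank(I_4) = 4.
The 8×7 zero matrix has every entry zero, so every row is the zero row and there are no pivots; rank(0) = 0.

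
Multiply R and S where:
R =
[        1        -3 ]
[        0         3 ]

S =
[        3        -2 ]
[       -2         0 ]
RS =
[        9        -2 ]
[       -6         0 ]

Matrix multiplication: (RS)[i][j] = sum over k of R[i][k] * S[k][j].
  (RS)[0][0] = (1)*(3) + (-3)*(-2) = 9
  (RS)[0][1] = (1)*(-2) + (-3)*(0) = -2
  (RS)[1][0] = (0)*(3) + (3)*(-2) = -6
  (RS)[1][1] = (0)*(-2) + (3)*(0) = 0
RS =
[        9        -2 ]
[       -6         0 ]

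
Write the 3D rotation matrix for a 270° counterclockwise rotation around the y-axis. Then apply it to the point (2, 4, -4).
R = [[0, 0, -1], [0, 1, 0], [1, 0, 0]]; R·(2, 4, -4) = (4, 4, 2)

Rotation matrix for 270° around y-axis:
cos(270°) = 0, sin(270°) = -1
R = [[0, 0, -1], [0, 1, 0], [1, 0, 0]]
Apply to (2, 4, -4): R·[2, 4, -4]ᵀ = (4, 4, 2)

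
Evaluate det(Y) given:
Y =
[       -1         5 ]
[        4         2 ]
det(Y) = -22

For a 2×2 matrix [[a, b], [c, d]], det = a*d - b*c.
det(Y) = (-1)*(2) - (5)*(4) = -2 - 20 = -22.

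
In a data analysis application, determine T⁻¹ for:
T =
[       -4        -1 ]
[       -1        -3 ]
det(T) = 11
T⁻¹ =
[    -3/11      1/11 ]
[     1/11     -4/11 ]

For a 2×2 matrix T = [[a, b], [c, d]] with det(T) ≠ 0, T⁻¹ = (1/det(T)) * [[d, -b], [-c, a]].
det(T) = (-4)*(-3) - (-1)*(-1) = 12 - 1 = 11.
T⁻¹ = (1/11) * [[-3, 1], [1, -4]].
Dividing each entry by 11 and reducing:
T⁻¹ =
[    -3/11      1/11 ]
[     1/11     -4/11 ]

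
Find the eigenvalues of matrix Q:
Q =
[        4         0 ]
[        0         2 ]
λ = 2, 4

Solve det(Q - λI) = 0. For a 2×2 matrix the characteristic equation is λ² - (trace)λ + det = 0.
trace(Q) = a + d = 4 + 2 = 6.
det(Q) = a*d - b*c = (4)*(2) - (0)*(0) = 8 - 0 = 8.
Characteristic equation: λ² - (6)λ + (8) = 0.
Discriminant = (6)² - 4*(8) = 36 - 32 = 4.
λ = (6 ± √4) / 2 = (6 ± 2) / 2 = 2, 4.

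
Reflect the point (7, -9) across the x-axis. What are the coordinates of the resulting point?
(7, 9)

Reflection across x-axis: (7, -9) → (7, 9)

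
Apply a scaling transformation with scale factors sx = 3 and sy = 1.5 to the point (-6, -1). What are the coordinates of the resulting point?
(-18, -1.5)

Scaling matrix:
[[3, 0], [0, 1.50]]
Result: (-6 × 3, -1 × 1.5) = (-18, -1.5)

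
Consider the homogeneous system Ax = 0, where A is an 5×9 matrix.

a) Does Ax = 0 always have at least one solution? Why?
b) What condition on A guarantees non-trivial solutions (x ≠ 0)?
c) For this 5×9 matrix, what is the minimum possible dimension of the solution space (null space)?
a) Yes, x = 0 is always a solution. b) When A has linearly dependent columns (rank < n). c) Minimum nullity = 4.

a) x = 0 satisfies A·0 = 0, so the zero vector is always a solution.
b) Non-trivial solutions exist iff the columns of A are linearly dependent, equivalently rank(A) < n (the number of columns).
c) By rank-nullity, rank(A) + nullity(A) = n = 9. Since A has only 5 rows, rank(A) ≤ 5, so nullity(A) ≥ 9 - 5 = 4.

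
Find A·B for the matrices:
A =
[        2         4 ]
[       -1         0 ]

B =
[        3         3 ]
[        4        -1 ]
AB =
[       22         2 ]
[       -3        -3 ]

Matrix multiplication: (AB)[i][j] = sum over k of A[i][k] * B[k][j].
  (AB)[0][0] = (2)*(3) + (4)*(4) = 22
  (AB)[0][1] = (2)*(3) + (4)*(-1) = 2
  (AB)[1][0] = (-1)*(3) + (0)*(4) = -3
  (AB)[1][1] = (-1)*(3) + (0)*(-1) = -3
AB =
[       22         2 ]
[       -3        -3 ]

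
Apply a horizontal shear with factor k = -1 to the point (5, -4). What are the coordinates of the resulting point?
(9, -4)

Shear matrix for horizontal shear with factor k = -1:
[[1, -1], [0, 1]]
Result: (5, -4) → (9, -4)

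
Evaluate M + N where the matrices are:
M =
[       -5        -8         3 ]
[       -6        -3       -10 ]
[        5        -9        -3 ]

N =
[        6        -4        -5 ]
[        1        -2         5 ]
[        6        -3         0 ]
M + N =
[        1       -12        -2 ]
[       -5        -5        -5 ]
[       11       -12        -3 ]

Matrix addition is elementwise: (M+N)[i][j] = M[i][j] + N[i][j].
  (M+N)[0][0] = (-5) + (6) = 1
  (M+N)[0][1] = (-8) + (-4) = -12
  (M+N)[0][2] = (3) + (-5) = -2
  (M+N)[1][0] = (-6) + (1) = -5
  (M+N)[1][1] = (-3) + (-2) = -5
  (M+N)[1][2] = (-10) + (5) = -5
  (M+N)[2][0] = (5) + (6) = 11
  (M+N)[2][1] = (-9) + (-3) = -12
  (M+N)[2][2] = (-3) + (0) = -3
M + N =
[        1       -12        -2 ]
[       -5        -5        -5 ]
[       11       -12        -3 ]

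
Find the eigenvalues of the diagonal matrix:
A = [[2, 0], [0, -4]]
λ₁ = 2, λ₂ = -4

The characteristic polynomial of A is det(A - λI) = (2 - λ)(-4 - λ) = 0.
The roots are λ = 2 and λ = -4, so the eigenvalues are the diagonal entries.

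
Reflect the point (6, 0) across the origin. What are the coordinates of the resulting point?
(-6, 0)

Reflection across origin: (6, 0) → (-6, 0)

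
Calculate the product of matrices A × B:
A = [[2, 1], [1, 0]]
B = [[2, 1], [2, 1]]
[[6, 3], [2, 1]]

Matrix multiplication:
C[0][0] = 2×2 + 1×2 = 6
C[0][1] = 2×1 + 1×1 = 3
C[1][0] = 1×2 + 0×2 = 2
C[1][1] = 1×1 + 0×1 = 1
Result: [[6, 3], [2, 1]]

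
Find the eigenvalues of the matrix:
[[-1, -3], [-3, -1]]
λ = -4 and λ = 2

Characteristic equation: det(A - λI) = 0
λ² - (trace)λ + (det) = 0
λ² - (-2)λ + (-8) = 0
λ² + 2λ - 8 = 0
Solving: λ = -4, 2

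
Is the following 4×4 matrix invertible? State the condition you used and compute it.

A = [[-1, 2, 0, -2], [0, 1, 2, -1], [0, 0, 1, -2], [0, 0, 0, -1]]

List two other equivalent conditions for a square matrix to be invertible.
Yes, invertible; det(A) = 1 ≠ 0. Equivalent conditions: rank(A) = 4; Ax = 0 has only the trivial solution; 0 is not an eigenvalue; the columns of A are linearly independent.

To check invertibility, compute det(A).
The given matrix is triangular, so det(A) equals the product of its diagonal entries = 1 ≠ 0.
Since det(A) ≠ 0, A is invertible.
Equivalent conditions for a square matrix A to be invertible:
- rank(A) = 4 (full rank).
- The homogeneous system Ax = 0 has only the trivial solution x = 0.
- 0 is not an eigenvalue of A.
- The columns (equivalently rows) of A are linearly independent.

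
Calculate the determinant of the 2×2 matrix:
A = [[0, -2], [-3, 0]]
-6

For A = [[a, b], [c, d]], det(A) = a*d - b*c.
det(A) = (0)*(0) - (-2)*(-3) = 0 - 6 = -6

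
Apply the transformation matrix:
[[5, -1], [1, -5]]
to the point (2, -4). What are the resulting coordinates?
(14, 22)

Matrix multiplication:
[[5, -1], [1, -5]] × [2, -4]ᵀ
= [5×2 + -1×-4, 1×2 + -5×-4]ᵀ
= [14.0000, 22.0000]ᵀ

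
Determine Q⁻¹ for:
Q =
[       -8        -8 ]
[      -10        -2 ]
det(Q) = -64
Q⁻¹ =
[     1/32      -1/8 ]
[    -5/32       1/8 ]

For a 2×2 matrix Q = [[a, b], [c, d]] with det(Q) ≠ 0, Q⁻¹ = (1/det(Q)) * [[d, -b], [-c, a]].
det(Q) = (-8)*(-2) - (-8)*(-10) = 16 - 80 = -64.
Q⁻¹ = (1/-64) * [[-2, 8], [10, -8]].
Dividing each entry by -64 and reducing:
Q⁻¹ =
[     1/32      -1/8 ]
[    -5/32       1/8 ]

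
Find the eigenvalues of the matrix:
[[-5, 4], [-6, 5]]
λ = -1 and λ = 1

Characteristic equation: det(A - λI) = 0
λ² - (trace)λ + (det) = 0
λ² - (0)λ + (-1) = 0
λ² - 0λ - 1 = 0
Solving: λ = -1, 1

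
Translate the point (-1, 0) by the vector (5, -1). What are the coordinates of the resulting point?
(4, -1)

Translation by (5, -1):
x' = -1 + 5 = 4
y' = 0 + -1 = -1
Homogeneous matrix: [[1, 0, 5], [0, 1, -1], [0, 0, 1]]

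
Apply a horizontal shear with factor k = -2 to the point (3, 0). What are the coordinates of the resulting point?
(3, 0)

Shear matrix for horizontal shear with factor k = -2:
[[1, -2], [0, 1]]
Result: (3, 0) → (3, 0)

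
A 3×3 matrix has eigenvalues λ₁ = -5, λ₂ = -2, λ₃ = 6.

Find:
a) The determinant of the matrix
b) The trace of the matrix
det = 60, trace = -1

Two standard eigenvalue identities:
- det(A) equals the product of the eigenvalues (counted with multiplicity).
- trace(A) equals the sum of the eigenvalues.
det(A) = (-5)*(-2)*(6) = 60.
trace(A) = -5 - 2 + 6 = -1.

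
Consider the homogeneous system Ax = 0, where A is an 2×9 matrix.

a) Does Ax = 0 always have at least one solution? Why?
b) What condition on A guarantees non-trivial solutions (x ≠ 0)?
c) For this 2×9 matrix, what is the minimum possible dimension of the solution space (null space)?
a) Yes, x = 0 is always a solution. b) When A has linearly dependent columns (rank < n). c) Minimum nullity = 7.

a) x = 0 satisfies A·0 = 0, so the zero vector is always a solution.
b) Non-trivial solutions exist iff the columns of A are linearly dependent, equivalently rank(A) < n (the number of columns).
c) By rank-nullity, rank(A) + nullity(A) = n = 9. Since A has only 2 rows, rank(A) ≤ 2, so nullity(A) ≥ 9 - 2 = 7.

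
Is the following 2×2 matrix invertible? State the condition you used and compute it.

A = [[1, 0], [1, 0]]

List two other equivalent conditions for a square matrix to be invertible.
No, not invertible; det(A) = 0 (two rows are equal, so the rows are linearly dependent). Equivalent conditions (failing for this A): rank(A) < 2; Ax = 0 has non-trivial solutions; 0 is an eigenvalue; the columns are linearly dependent.

To check invertibility, compute det(A).
In this matrix, row 0 and the last row are identical, so one row is a scalar multiple of another and the rows are linearly dependent.
A matrix with linearly dependent rows has det = 0 and is not invertible.
Equivalent failed conditions:
- rank(A) < 2.
- Ax = 0 has non-trivial solutions.
- 0 is an eigenvalue.
- The columns are linearly dependent.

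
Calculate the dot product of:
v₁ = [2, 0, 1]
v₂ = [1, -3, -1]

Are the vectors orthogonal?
1, No

The dot product is the sum of products of corresponding components.
v₁·v₂ = (2)*(1) + (0)*(-3) + (1)*(-1) = 2 + 0 - 1 = 1.
Two vectors are orthogonal iff their dot product is 0; here the dot product is 1, so the vectors are not orthogonal.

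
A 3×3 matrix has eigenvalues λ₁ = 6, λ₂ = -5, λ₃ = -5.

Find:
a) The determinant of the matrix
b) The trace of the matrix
det = 150, trace = -4

Two standard eigenvalue identities:
- det(A) equals the product of the eigenvalues (counted with multiplicity).
- trace(A) equals the sum of the eigenvalues.
det(A) = (6)*(-5)*(-5) = 150.
trace(A) = 6 - 5 - 5 = -4.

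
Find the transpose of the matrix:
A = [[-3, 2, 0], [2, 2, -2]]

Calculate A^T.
[[-3, 2], [2, 2], [0, -2]]

The transpose sends entry (i,j) to (j,i); rows become columns.
Row 0 of A: [-3, 2, 0] -> column 0 of A^T.
Row 1 of A: [2, 2, -2] -> column 1 of A^T.
A^T = [[-3, 2], [2, 2], [0, -2]]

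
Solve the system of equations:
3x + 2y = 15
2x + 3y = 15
x = 3, y = 3

Use elimination (row reduction):
Equation 1: 3x + 2y = 15.
Equation 2: 2x + 3y = 15.
Multiply Eq1 by 2 and Eq2 by 3: 6x + 4y = 30;  6x + 9y = 45.
Subtract: (5)y = 15, so y = 3.
Back-substitute into Eq1: 3x + 2*(3) = 15, so x = 3.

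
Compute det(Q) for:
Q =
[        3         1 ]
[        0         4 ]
det(Q) = 12

For a 2×2 matrix [[a, b], [c, d]], det = a*d - b*c.
det(Q) = (3)*(4) - (1)*(0) = 12 - 0 = 12.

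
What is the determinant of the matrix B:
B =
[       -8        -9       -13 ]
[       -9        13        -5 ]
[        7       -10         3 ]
det(B) = 173

Expand along row 0 (cofactor expansion): det(B) = a*(e*i - f*h) - b*(d*i - f*g) + c*(d*h - e*g), where the 3×3 is [[a, b, c], [d, e, f], [g, h, i]].
Minor M_00 = (13)*(3) - (-5)*(-10) = 39 - 50 = -11.
Minor M_01 = (-9)*(3) - (-5)*(7) = -27 + 35 = 8.
Minor M_02 = (-9)*(-10) - (13)*(7) = 90 - 91 = -1.
det(B) = (-8)*(-11) - (-9)*(8) + (-13)*(-1) = 88 + 72 + 13 = 173.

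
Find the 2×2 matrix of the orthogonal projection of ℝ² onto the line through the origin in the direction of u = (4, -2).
[[4/5, -2/5], [-2/5, 1/5]]

The orthogonal projection onto the line spanned by a nonzero vector u = (a, b) has matrix P = (u uᵀ) / (uᵀ u) = (1/(a² + b²)) · [[a², ab], [ab, b²]].
Here u = (4, -2), so a² + b² = 16 + 4 = 20.
P = (1/20) · [[16, -8], [-8, 4]] = [[4/5, -2/5], [-2/5, 1/5]].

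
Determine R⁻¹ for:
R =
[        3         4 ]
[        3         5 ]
det(R) = 3
R⁻¹ =
[      5/3      -4/3 ]
[       -1         1 ]

For a 2×2 matrix R = [[a, b], [c, d]] with det(R) ≠ 0, R⁻¹ = (1/det(R)) * [[d, -b], [-c, a]].
det(R) = (3)*(5) - (4)*(3) = 15 - 12 = 3.
R⁻¹ = (1/3) * [[5, -4], [-3, 3]].
Dividing each entry by 3 and reducing:
R⁻¹ =
[      5/3      -4/3 ]
[       -1         1 ]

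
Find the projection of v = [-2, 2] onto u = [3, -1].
[-12/5, 4/5]

The projection of v onto u is proj_u(v) = ((v·u) / (u·u)) · u.
v·u = (-2)*(3) + (2)*(-1) = -8.
u·u = (3)*(3) + (-1)*(-1) = 10.
coefficient = -8 / 10 = -4/5.
proj_u(v) = -4/5 · [3, -1] = [-12/5, 4/5].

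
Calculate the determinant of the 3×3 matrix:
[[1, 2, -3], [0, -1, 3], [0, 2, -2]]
-4

Expansion along first row:
det = 1·det([[-1,3],[2,-2]]) - 2·det([[0,3],[0,-2]]) + -3·det([[0,-1],[0,2]])
    = 1·(-1·-2 - 3·2) - 2·(0·-2 - 3·0) + -3·(0·2 - -1·0)
    = 1·-4 - 2·0 + -3·0
    = -4 + 0 + 0 = -4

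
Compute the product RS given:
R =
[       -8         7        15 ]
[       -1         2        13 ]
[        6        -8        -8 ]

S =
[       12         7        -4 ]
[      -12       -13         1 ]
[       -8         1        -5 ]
RS =
[     -300      -132       -36 ]
[     -140       -20       -59 ]
[      232       138         8 ]

Matrix multiplication: (RS)[i][j] = sum over k of R[i][k] * S[k][j].
  (RS)[0][0] = (-8)*(12) + (7)*(-12) + (15)*(-8) = -300
  (RS)[0][1] = (-8)*(7) + (7)*(-13) + (15)*(1) = -132
  (RS)[0][2] = (-8)*(-4) + (7)*(1) + (15)*(-5) = -36
  (RS)[1][0] = (-1)*(12) + (2)*(-12) + (13)*(-8) = -140
  (RS)[1][1] = (-1)*(7) + (2)*(-13) + (13)*(1) = -20
  (RS)[1][2] = (-1)*(-4) + (2)*(1) + (13)*(-5) = -59
  (RS)[2][0] = (6)*(12) + (-8)*(-12) + (-8)*(-8) = 232
  (RS)[2][1] = (6)*(7) + (-8)*(-13) + (-8)*(1) = 138
  (RS)[2][2] = (6)*(-4) + (-8)*(1) + (-8)*(-5) = 8
RS =
[     -300      -132       -36 ]
[     -140       -20       -59 ]
[      232       138         8 ]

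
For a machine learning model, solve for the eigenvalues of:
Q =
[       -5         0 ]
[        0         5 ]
λ = -5, 5

Solve det(Q - λI) = 0. For a 2×2 matrix the characteristic equation is λ² - (trace)λ + det = 0.
trace(Q) = a + d = -5 + 5 = 0.
det(Q) = a*d - b*c = (-5)*(5) - (0)*(0) = -25 - 0 = -25.
Characteristic equation: λ² - (0)λ + (-25) = 0.
Discriminant = (0)² - 4*(-25) = 0 + 100 = 100.
λ = (0 ± √100) / 2 = (0 ± 10) / 2 = -5, 5.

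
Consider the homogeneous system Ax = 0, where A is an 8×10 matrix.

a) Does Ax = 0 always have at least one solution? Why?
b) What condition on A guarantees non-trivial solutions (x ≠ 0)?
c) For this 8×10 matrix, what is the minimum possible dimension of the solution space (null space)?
a) Yes, x = 0 is always a solution. b) When A has linearly dependent columns (rank < n). c) Minimum nullity = 2.

a) x = 0 satisfies A·0 = 0, so the zero vector is always a solution.
b) Non-trivial solutions exist iff the columns of A are linearly dependent, equivalently rank(A) < n (the number of columns).
c) By rank-nullity, rank(A) + nullity(A) = n = 10. Since A has only 8 rows, rank(A) ≤ 8, so nullity(A) ≥ 10 - 8 = 2.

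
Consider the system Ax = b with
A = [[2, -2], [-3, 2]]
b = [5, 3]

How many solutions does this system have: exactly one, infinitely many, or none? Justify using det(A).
Exactly one solution

Compute det(A) = (2)*(2) - (-2)*(-3) = -2.
Because det(A) ≠ 0, A is invertible and Ax = b has a unique solution for every b (here x = A⁻¹ b).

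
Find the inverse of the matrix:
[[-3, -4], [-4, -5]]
[[5, -4], [-4, 3]]

For [[a,b],[c,d]], inverse = (1/det)·[[d,-b],[-c,a]]
det = -3·-5 - -4·-4 = -1
Inverse = (1/-1)·[[-5, 4], [4, -3]]
        = [[5, -4], [-4, 3]]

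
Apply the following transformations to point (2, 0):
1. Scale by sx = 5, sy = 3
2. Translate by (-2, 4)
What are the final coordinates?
(8, 4)

Step 1: Scale (2, 0) by (sx, sy) = (5, 3) → (10, 0)
Step 2: Translate by (-2, 4) → (8, 4)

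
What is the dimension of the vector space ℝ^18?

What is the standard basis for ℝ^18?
Dimension = 18; standard basis = {e_1, e_2, e_3, …, e_18}

ℝ^18 is the space of 18-tuples of real numbers; its dimension is 18.
The standard basis consists of 18 vectors: e_1, e_2, e_3, …, e_18, where e_i is the vector with 1 in position i and 0 elsewhere.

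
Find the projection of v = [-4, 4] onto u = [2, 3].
[8/13, 12/13]

The projection of v onto u is proj_u(v) = ((v·u) / (u·u)) · u.
v·u = (-4)*(2) + (4)*(3) = 4.
u·u = (2)*(2) + (3)*(3) = 13.
coefficient = 4 / 13 = 4/13.
proj_u(v) = 4/13 · [2, 3] = [8/13, 12/13].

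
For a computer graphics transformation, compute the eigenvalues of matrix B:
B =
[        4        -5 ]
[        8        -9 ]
λ = -4, -1

Solve det(B - λI) = 0. For a 2×2 matrix the characteristic equation is λ² - (trace)λ + det = 0.
trace(B) = a + d = 4 - 9 = -5.
det(B) = a*d - b*c = (4)*(-9) - (-5)*(8) = -36 + 40 = 4.
Characteristic equation: λ² - (-5)λ + (4) = 0.
Discriminant = (-5)² - 4*(4) = 25 - 16 = 9.
λ = (-5 ± √9) / 2 = (-5 ± 3) / 2 = -4, -1.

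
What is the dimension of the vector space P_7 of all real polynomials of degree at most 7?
Dimension = 8

A polynomial of degree at most 7 can be written as a₀ + a₁x + a₂x² + … + a_7x^7, with 8 free coefficients a₀, …, a_7.
The set {1, x, x², …, x^7} is a basis: it spans P_7 (every such polynomial is a linear combination of these) and is linearly independent (a polynomial is zero iff all its coefficients are zero).
Therefore dim(P_7) = 7 + 1 = 8.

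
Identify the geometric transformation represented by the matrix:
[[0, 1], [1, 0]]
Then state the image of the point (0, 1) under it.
reflection across the line y = x; image of (0, 1) is (1, 0)

This is a symmetric orthogonal matrix with determinant -1, which characterizes a reflection in ℝ².
The matrix [[0, 1], [1, 0]] represents: reflection across the line y = x.
Applying it to (0, 1): [0·0 + 1·1, 1·0 + 0·1] = (1, 0).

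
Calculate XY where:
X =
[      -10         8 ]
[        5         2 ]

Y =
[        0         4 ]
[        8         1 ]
XY =
[       64       -32 ]
[       16        22 ]

Matrix multiplication: (XY)[i][j] = sum over k of X[i][k] * Y[k][j].
  (XY)[0][0] = (-10)*(0) + (8)*(8) = 64
  (XY)[0][1] = (-10)*(4) + (8)*(1) = -32
  (XY)[1][0] = (5)*(0) + (2)*(8) = 16
  (XY)[1][1] = (5)*(4) + (2)*(1) = 22
XY =
[       64       -32 ]
[       16        22 ]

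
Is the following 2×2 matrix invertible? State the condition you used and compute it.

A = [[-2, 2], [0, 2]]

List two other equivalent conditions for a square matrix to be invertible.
Yes, invertible; det(A) = -4 ≠ 0. Equivalent conditions: rank(A) = 2; Ax = 0 has only the trivial solution; 0 is not an eigenvalue; the columns of A are linearly independent.

To check invertibility, compute det(A).
The given matrix is triangular, so det(A) equals the product of its diagonal entries = -4 ≠ 0.
Since det(A) ≠ 0, A is invertible.
Equivalent conditions for a square matrix A to be invertible:
- rank(A) = 2 (full rank).
- The homogeneous system Ax = 0 has only the trivial solution x = 0.
- 0 is not an eigenvalue of A.
- The columns (equivalently rows) of A are linearly independent.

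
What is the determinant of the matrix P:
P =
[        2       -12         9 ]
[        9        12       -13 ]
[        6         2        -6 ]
det(P) = -290

Expand along row 0 (cofactor expansion): det(P) = a*(e*i - f*h) - b*(d*i - f*g) + c*(d*h - e*g), where the 3×3 is [[a, b, c], [d, e, f], [g, h, i]].
Minor M_00 = (12)*(-6) - (-13)*(2) = -72 + 26 = -46.
Minor M_01 = (9)*(-6) - (-13)*(6) = -54 + 78 = 24.
Minor M_02 = (9)*(2) - (12)*(6) = 18 - 72 = -54.
det(P) = (2)*(-46) - (-12)*(24) + (9)*(-54) = -92 + 288 - 486 = -290.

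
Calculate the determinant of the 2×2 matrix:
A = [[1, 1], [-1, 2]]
3

For A = [[a, b], [c, d]], det(A) = a*d - b*c.
det(A) = (1)*(2) - (1)*(-1) = 2 - -1 = 3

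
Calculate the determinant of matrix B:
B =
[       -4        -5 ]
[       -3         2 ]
det(B) = -23

For a 2×2 matrix [[a, b], [c, d]], det = a*d - b*c.
det(B) = (-4)*(2) - (-5)*(-3) = -8 - 15 = -23.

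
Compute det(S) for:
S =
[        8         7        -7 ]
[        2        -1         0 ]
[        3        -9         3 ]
det(S) = 39

Expand along row 0 (cofactor expansion): det(S) = a*(e*i - f*h) - b*(d*i - f*g) + c*(d*h - e*g), where the 3×3 is [[a, b, c], [d, e, f], [g, h, i]].
Minor M_00 = (-1)*(3) - (0)*(-9) = -3 - 0 = -3.
Minor M_01 = (2)*(3) - (0)*(3) = 6 - 0 = 6.
Minor M_02 = (2)*(-9) - (-1)*(3) = -18 + 3 = -15.
det(S) = (8)*(-3) - (7)*(6) + (-7)*(-15) = -24 - 42 + 105 = 39.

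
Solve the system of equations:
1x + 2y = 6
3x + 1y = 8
x = 2, y = 2

Use elimination (row reduction):
Equation 1: 1x + 2y = 6.
Equation 2: 3x + 1y = 8.
Multiply Eq1 by 3 and Eq2 by 1: 3x + 6y = 18;  3x + 1y = 8.
Subtract: (-5)y = -10, so y = 2.
Back-substitute into Eq1: 1x + 2*(2) = 6, so x = 2.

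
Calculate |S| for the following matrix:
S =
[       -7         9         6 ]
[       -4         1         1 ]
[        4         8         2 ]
det(S) = -66

Expand along row 0 (cofactor expansion): det(S) = a*(e*i - f*h) - b*(d*i - f*g) + c*(d*h - e*g), where the 3×3 is [[a, b, c], [d, e, f], [g, h, i]].
Minor M_00 = (1)*(2) - (1)*(8) = 2 - 8 = -6.
Minor M_01 = (-4)*(2) - (1)*(4) = -8 - 4 = -12.
Minor M_02 = (-4)*(8) - (1)*(4) = -32 - 4 = -36.
det(S) = (-7)*(-6) - (9)*(-12) + (6)*(-36) = 42 + 108 - 216 = -66.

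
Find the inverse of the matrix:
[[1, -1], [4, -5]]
[[5, -1], [4, -1]]

For [[a,b],[c,d]], inverse = (1/det)·[[d,-b],[-c,a]]
det = 1·-5 - -1·4 = -1
Inverse = (1/-1)·[[-5, 1], [-4, 1]]
        = [[5, -1], [4, -1]]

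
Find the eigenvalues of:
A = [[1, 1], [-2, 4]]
λ = 2, 3

Solve det(A - λI) = 0. For a 2×2 matrix this is λ² - (trace)λ + det = 0.
trace(A) = 1 + 4 = 5.
det(A) = (1)*(4) - (1)*(-2) = 4 + 2 = 6.
Characteristic equation: λ² - (5)λ + (6) = 0.
Discriminant: (5)² - 4*(6) = 25 - 24 = 1.
Roots: λ = (5 ± √1) / 2 = 2, 3.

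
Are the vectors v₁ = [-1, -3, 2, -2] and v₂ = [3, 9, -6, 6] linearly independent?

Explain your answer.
No, linearly dependent (v₂ = -3·v₁)

Check whether there is a scalar k with v₂ = k·v₁.
Comparing components, k = -3 satisfies -3·[-1, -3, 2, -2] = [3, 9, -6, 6].
Since v₂ is a scalar multiple of v₁, the two vectors are linearly dependent.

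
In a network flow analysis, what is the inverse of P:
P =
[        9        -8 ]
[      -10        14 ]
det(P) = 46
P⁻¹ =
[     7/23      4/23 ]
[     5/23      9/46 ]

For a 2×2 matrix P = [[a, b], [c, d]] with det(P) ≠ 0, P⁻¹ = (1/det(P)) * [[d, -b], [-c, a]].
det(P) = (9)*(14) - (-8)*(-10) = 126 - 80 = 46.
P⁻¹ = (1/46) * [[14, 8], [10, 9]].
Dividing each entry by 46 and reducing:
P⁻¹ =
[     7/23      4/23 ]
[     5/23      9/46 ]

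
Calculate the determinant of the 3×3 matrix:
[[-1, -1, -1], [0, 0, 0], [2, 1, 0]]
0

Expansion along first row:
det = -1·det([[0,0],[1,0]]) - -1·det([[0,0],[2,0]]) + -1·det([[0,0],[2,1]])
    = -1·(0·0 - 0·1) - -1·(0·0 - 0·2) + -1·(0·1 - 0·2)
    = -1·0 - -1·0 + -1·0
    = 0 + 0 + 0 = 0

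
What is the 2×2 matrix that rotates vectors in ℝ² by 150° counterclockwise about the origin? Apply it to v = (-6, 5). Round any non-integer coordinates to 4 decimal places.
R = [[-√3/2, -1/2], [1/2, -√3/2]]; R·v = (2.6962, -7.3301)

A counterclockwise rotation by angle θ in ℝ² has matrix R(θ) = [[cos θ, -sin θ], [sin θ, cos θ]].
For θ = 150°: cos θ = -√3/2, sin θ = 1/2.
R(150°) = [[-√3/2, -1/2], [1/2, -√3/2]].
R·v = [-√3/2·-6 + (-1/2)·5, 1/2·-6 + -√3/2·5] = (2.6962, -7.3301).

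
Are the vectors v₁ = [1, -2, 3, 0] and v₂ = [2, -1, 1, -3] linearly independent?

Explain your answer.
Yes, linearly independent

Two vectors are linearly dependent iff one is a scalar multiple of the other.
No single scalar k satisfies v₂ = k·v₁ (the ratios of corresponding entries disagree), so v₁ and v₂ are linearly independent.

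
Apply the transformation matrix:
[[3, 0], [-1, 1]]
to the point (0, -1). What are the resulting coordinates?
(0, -1)

Matrix multiplication:
[[3, 0], [-1, 1]] × [0, -1]ᵀ
= [3×0 + 0×-1, -1×0 + 1×-1]ᵀ
= [0.0000, -1.0000]ᵀ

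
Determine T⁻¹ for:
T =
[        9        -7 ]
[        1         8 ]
det(T) = 79
T⁻¹ =
[     8/79      7/79 ]
[    -1/79      9/79 ]

For a 2×2 matrix T = [[a, b], [c, d]] with det(T) ≠ 0, T⁻¹ = (1/det(T)) * [[d, -b], [-c, a]].
det(T) = (9)*(8) - (-7)*(1) = 72 + 7 = 79.
T⁻¹ = (1/79) * [[8, 7], [-1, 9]].
Dividing each entry by 79 and reducing:
T⁻¹ =
[     8/79      7/79 ]
[    -1/79      9/79 ]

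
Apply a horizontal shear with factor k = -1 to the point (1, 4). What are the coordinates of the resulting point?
(-3, 4)

Shear matrix for horizontal shear with factor k = -1:
[[1, -1], [0, 1]]
Result: (1, 4) → (-3, 4)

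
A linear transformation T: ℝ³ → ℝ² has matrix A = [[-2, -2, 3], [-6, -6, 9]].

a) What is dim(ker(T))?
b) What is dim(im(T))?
dim(ker) = 2, dim(im) = 1

Observe that row 2 = 3 × row 1 (so the rows are linearly dependent).
Thus rank(A) = 1 (only one linearly independent row).
dim(im(T)) = rank(A) = 1.
By the rank-nullity theorem applied to T: ℝ³ → ℝ², rank(A) + nullity(A) = 3 (the domain dimension), so dim(ker(T)) = 3 - 1 = 2.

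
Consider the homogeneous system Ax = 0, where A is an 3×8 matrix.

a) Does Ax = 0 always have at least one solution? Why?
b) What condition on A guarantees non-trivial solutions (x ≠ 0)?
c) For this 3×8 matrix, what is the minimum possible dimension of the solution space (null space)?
a) Yes, x = 0 is always a solution. b) When A has linearly dependent columns (rank < n). c) Minimum nullity = 5.

a) x = 0 satisfies A·0 = 0, so the zero vector is always a solution.
b) Non-trivial solutions exist iff the columns of A are linearly dependent, equivalently rank(A) < n (the number of columns).
c) By rank-nullity, rank(A) + nullity(A) = n = 8. Since A has only 3 rows, rank(A) ≤ 3, so nullity(A) ≥ 8 - 3 = 5.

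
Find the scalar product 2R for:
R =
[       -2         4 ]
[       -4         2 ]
2R =
[       -4         8 ]
[       -8         4 ]

Scalar multiplication is elementwise: (2R)[i][j] = 2 * R[i][j].
  (2R)[0][0] = 2 * (-2) = -4
  (2R)[0][1] = 2 * (4) = 8
  (2R)[1][0] = 2 * (-4) = -8
  (2R)[1][1] = 2 * (2) = 4
2R =
[       -4         8 ]
[       -8         4 ]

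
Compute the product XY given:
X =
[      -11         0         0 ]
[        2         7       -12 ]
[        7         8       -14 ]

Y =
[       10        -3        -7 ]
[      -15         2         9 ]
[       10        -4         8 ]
XY =
[     -110        33        77 ]
[     -205        56       -47 ]
[     -190        51       -89 ]

Matrix multiplication: (XY)[i][j] = sum over k of X[i][k] * Y[k][j].
  (XY)[0][0] = (-11)*(10) + (0)*(-15) + (0)*(10) = -110
  (XY)[0][1] = (-11)*(-3) + (0)*(2) + (0)*(-4) = 33
  (XY)[0][2] = (-11)*(-7) + (0)*(9) + (0)*(8) = 77
  (XY)[1][0] = (2)*(10) + (7)*(-15) + (-12)*(10) = -205
  (XY)[1][1] = (2)*(-3) + (7)*(2) + (-12)*(-4) = 56
  (XY)[1][2] = (2)*(-7) + (7)*(9) + (-12)*(8) = -47
  (XY)[2][0] = (7)*(10) + (8)*(-15) + (-14)*(10) = -190
  (XY)[2][1] = (7)*(-3) + (8)*(2) + (-14)*(-4) = 51
  (XY)[2][2] = (7)*(-7) + (8)*(9) + (-14)*(8) = -89
XY =
[     -110        33        77 ]
[     -205        56       -47 ]
[     -190        51       -89 ]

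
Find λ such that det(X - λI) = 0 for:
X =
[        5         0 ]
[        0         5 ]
λ = 5, 5

Solve det(X - λI) = 0. For a 2×2 matrix the characteristic equation is λ² - (trace)λ + det = 0.
trace(X) = a + d = 5 + 5 = 10.
det(X) = a*d - b*c = (5)*(5) - (0)*(0) = 25 - 0 = 25.
Characteristic equation: λ² - (10)λ + (25) = 0.
Discriminant = (10)² - 4*(25) = 100 - 100 = 0.
λ = (10 ± √0) / 2 = (10 ± 0) / 2 = 5, 5.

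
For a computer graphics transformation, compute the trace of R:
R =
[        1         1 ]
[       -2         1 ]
tr(R) = 1 + 1 = 2

The trace of a square matrix is the sum of its diagonal entries.
Diagonal entries of R: R[0][0] = 1, R[1][1] = 1.
tr(R) = 1 + 1 = 2.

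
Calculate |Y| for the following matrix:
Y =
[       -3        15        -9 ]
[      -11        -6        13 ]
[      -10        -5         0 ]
det(Y) = -2100

Expand along row 0 (cofactor expansion): det(Y) = a*(e*i - f*h) - b*(d*i - f*g) + c*(d*h - e*g), where the 3×3 is [[a, b, c], [d, e, f], [g, h, i]].
Minor M_00 = (-6)*(0) - (13)*(-5) = 0 + 65 = 65.
Minor M_01 = (-11)*(0) - (13)*(-10) = 0 + 130 = 130.
Minor M_02 = (-11)*(-5) - (-6)*(-10) = 55 - 60 = -5.
det(Y) = (-3)*(65) - (15)*(130) + (-9)*(-5) = -195 - 1950 + 45 = -2100.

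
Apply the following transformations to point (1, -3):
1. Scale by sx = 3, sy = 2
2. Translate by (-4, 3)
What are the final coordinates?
(-1, -3)

Step 1: Scale (1, -3) by (sx, sy) = (3, 2) → (3, -6)
Step 2: Translate by (-4, 3) → (-1, -3)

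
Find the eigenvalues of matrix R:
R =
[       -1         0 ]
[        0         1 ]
λ = -1, 1

Solve det(R - λI) = 0. For a 2×2 matrix the characteristic equation is λ² - (trace)λ + det = 0.
trace(R) = a + d = -1 + 1 = 0.
det(R) = a*d - b*c = (-1)*(1) - (0)*(0) = -1 - 0 = -1.
Characteristic equation: λ² - (0)λ + (-1) = 0.
Discriminant = (0)² - 4*(-1) = 0 + 4 = 4.
λ = (0 ± √4) / 2 = (0 ± 2) / 2 = -1, 1.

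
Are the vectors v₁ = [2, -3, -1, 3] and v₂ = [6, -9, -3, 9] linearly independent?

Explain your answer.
No, linearly dependent (v₂ = 3·v₁)

Check whether there is a scalar k with v₂ = k·v₁.
Comparing components, k = 3 satisfies 3·[2, -3, -1, 3] = [6, -9, -3, 9].
Since v₂ is a scalar multiple of v₁, the two vectors are linearly dependent.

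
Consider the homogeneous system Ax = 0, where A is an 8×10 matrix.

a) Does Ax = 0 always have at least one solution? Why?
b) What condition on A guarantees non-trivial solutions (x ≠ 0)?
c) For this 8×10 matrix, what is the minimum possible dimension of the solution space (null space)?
a) Yes, x = 0 is always a solution. b) When A has linearly dependent columns (rank < n). c) Minimum nullity = 2.

a) x = 0 satisfies A·0 = 0, so the zero vector is always a solution.
b) Non-trivial solutions exist iff the columns of A are linearly dependent, equivalently rank(A) < n (the number of columns).
c) By rank-nullity, rank(A) + nullity(A) = n = 10. Since A has only 8 rows, rank(A) ≤ 8, so nullity(A) ≥ 10 - 8 = 2.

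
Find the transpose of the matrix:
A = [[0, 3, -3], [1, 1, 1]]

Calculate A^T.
[[0, 1], [3, 1], [-3, 1]]

The transpose sends entry (i,j) to (j,i); rows become columns.
Row 0 of A: [0, 3, -3] -> column 0 of A^T.
Row 1 of A: [1, 1, 1] -> column 1 of A^T.
A^T = [[0, 1], [3, 1], [-3, 1]]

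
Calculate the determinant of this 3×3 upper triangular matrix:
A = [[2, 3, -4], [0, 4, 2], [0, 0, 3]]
24

The determinant of a triangular matrix is the product of its diagonal entries (the off-diagonal entries above the diagonal do not affect it).
det(A) = (2) * (4) * (3) = 24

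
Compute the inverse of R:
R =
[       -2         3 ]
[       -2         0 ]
det(R) = 6
R⁻¹ =
[        0      -1/2 ]
[      1/3      -1/3 ]

For a 2×2 matrix R = [[a, b], [c, d]] with det(R) ≠ 0, R⁻¹ = (1/det(R)) * [[d, -b], [-c, a]].
det(R) = (-2)*(0) - (3)*(-2) = 0 + 6 = 6.
R⁻¹ = (1/6) * [[0, -3], [2, -2]].
Dividing each entry by 6 and reducing:
R⁻¹ =
[        0      -1/2 ]
[      1/3      -1/3 ]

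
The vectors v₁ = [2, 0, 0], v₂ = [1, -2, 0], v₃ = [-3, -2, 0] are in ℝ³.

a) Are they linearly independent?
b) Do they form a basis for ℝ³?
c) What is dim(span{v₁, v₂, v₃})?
Not independent, not a basis, dim(span) = 2

Check whether v₃ can be written as a linear combination of v₁ and v₂.
v₃ = (-2)·v₁ + (1)·v₂ = [-3, -2, 0], so the three vectors are linearly dependent.
Thus they do not form a basis for ℝ³, and dim(span{v₁, v₂, v₃}) = 2 (spanned by v₁ and v₂).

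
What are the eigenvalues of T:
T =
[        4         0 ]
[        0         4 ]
λ = 4, 4

Solve det(T - λI) = 0. For a 2×2 matrix the characteristic equation is λ² - (trace)λ + det = 0.
trace(T) = a + d = 4 + 4 = 8.
det(T) = a*d - b*c = (4)*(4) - (0)*(0) = 16 - 0 = 16.
Characteristic equation: λ² - (8)λ + (16) = 0.
Discriminant = (8)² - 4*(16) = 64 - 64 = 0.
λ = (8 ± √0) / 2 = (8 ± 0) / 2 = 4, 4.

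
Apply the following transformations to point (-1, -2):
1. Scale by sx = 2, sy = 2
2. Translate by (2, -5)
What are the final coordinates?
(0, -9)

Step 1: Scale (-1, -2) by (sx, sy) = (2, 2) → (-2, -4)
Step 2: Translate by (2, -5) → (0, -9)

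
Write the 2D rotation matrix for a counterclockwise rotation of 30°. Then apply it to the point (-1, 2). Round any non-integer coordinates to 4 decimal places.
R = [[√3/2, -1/2], [1/2, √3/2]]; R·(-1, 2) = (-1.8660, 1.2321)

Rotation matrix formula: R(θ) = [[cos θ, -sin θ], [sin θ, cos θ]]
For θ = 30°:
cos(30°) = √3/2
sin(30°) = 1/2
R = [[√3/2, -1/2], [1/2, √3/2]]
Apply to (-1, 2): [√3/2·-1 + (-1/2)·2, 1/2·-1 + √3/2·2] = (-1.8660, 1.2321)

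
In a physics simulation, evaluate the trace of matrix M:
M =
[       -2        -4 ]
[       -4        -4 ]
tr(M) = -2 - 4 = -6

The trace of a square matrix is the sum of its diagonal entries.
Diagonal entries of M: M[0][0] = -2, M[1][1] = -4.
tr(M) = -2 - 4 = -6.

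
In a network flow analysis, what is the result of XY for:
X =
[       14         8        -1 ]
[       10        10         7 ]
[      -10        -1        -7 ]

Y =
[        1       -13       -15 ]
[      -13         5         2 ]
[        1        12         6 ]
XY =
[      -91      -154      -200 ]
[     -113         4       -88 ]
[       -4        41       106 ]

Matrix multiplication: (XY)[i][j] = sum over k of X[i][k] * Y[k][j].
  (XY)[0][0] = (14)*(1) + (8)*(-13) + (-1)*(1) = -91
  (XY)[0][1] = (14)*(-13) + (8)*(5) + (-1)*(12) = -154
  (XY)[0][2] = (14)*(-15) + (8)*(2) + (-1)*(6) = -200
  (XY)[1][0] = (10)*(1) + (10)*(-13) + (7)*(1) = -113
  (XY)[1][1] = (10)*(-13) + (10)*(5) + (7)*(12) = 4
  (XY)[1][2] = (10)*(-15) + (10)*(2) + (7)*(6) = -88
  (XY)[2][0] = (-10)*(1) + (-1)*(-13) + (-7)*(1) = -4
  (XY)[2][1] = (-10)*(-13) + (-1)*(5) + (-7)*(12) = 41
  (XY)[2][2] = (-10)*(-15) + (-1)*(2) + (-7)*(6) = 106
XY =
[      -91      -154      -200 ]
[     -113         4       -88 ]
[       -4        41       106 ]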